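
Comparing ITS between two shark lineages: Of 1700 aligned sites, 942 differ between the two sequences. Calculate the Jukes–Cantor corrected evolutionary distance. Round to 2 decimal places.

p = 942/1700 ≈ 0.554118.
d = −(3/4) ln(1 − 4p/3) = −0.75 ln(1 − 0.738824) = −0.75 ln(0.261176)
  = −0.75 × (-1.342561) = 1.006921 substitutions/site.

1.01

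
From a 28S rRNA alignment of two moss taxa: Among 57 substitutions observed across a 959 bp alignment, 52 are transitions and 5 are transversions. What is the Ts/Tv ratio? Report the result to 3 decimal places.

R = 52/5 = 10.400.

10.400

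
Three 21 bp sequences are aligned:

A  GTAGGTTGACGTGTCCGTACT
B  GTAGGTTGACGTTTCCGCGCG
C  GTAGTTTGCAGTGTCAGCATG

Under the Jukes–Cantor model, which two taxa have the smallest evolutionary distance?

A and B

A–B: 4/21 differ, p = 0.190, d = 0.220.
A–C: 7/21 differ, p = 0.333, d = 0.441.
B–C: 7/21 differ, p = 0.333, d = 0.441.
The smallest distance is between A and B.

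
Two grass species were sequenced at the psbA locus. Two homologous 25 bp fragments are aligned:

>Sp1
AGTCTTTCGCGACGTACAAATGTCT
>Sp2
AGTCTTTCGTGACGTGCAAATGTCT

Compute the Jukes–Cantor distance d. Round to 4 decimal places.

The sequences differ at 2 of 25 sites (10, 16), so p = 2/25 = 0.08.
d = −(3/4) ln(1 − 4p/3) = −0.75 ln(1 − 0.106667) = −0.75 ln(0.893333)
  = −0.75 × (-0.112796) = 0.084597 substitutions/site.

0.0846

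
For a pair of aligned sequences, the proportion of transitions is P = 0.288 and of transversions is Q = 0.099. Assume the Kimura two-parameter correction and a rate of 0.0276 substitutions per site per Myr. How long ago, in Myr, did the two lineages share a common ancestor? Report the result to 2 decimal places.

11.18

Under the Kimura two-parameter model, d = −½ ln(1 − 2P − Q) − ¼ ln(1 − 2Q).
1 − 2P − Q = 0.325, giving −½ ln(0.325) = 0.561965.
1 − 2Q = 0.802, giving −¼ ln(0.802) = 0.055162.
d = 0.561965 + 0.055162 = 0.617127.
Under a molecular clock d = 2μt, so t = d/(2μ) = 0.617127 / (2 × 0.0276) = 11.18 Myr.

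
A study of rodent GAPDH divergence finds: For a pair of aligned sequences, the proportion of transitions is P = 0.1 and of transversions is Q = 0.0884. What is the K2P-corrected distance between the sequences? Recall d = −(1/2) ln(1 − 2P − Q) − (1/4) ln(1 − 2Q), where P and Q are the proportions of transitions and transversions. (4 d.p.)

0.2188

Under the Kimura two-parameter model, d = −½ ln(1 − 2P − Q) − ¼ ln(1 − 2Q).
1 − 2P − Q = 0.7116, giving −½ ln(0.7116) = 0.170120.
1 − 2Q = 0.8232, giving −¼ ln(0.8232) = 0.048639.
d = 0.170120 + 0.048639 = 0.218759.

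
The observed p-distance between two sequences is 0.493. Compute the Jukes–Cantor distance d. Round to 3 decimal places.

d = −(3/4) ln(1 − 4p/3) = −0.75 ln(1 − 0.657333) = −0.75 ln(0.342667)
  = −0.75 × (-1.070996) = 0.803247 substitutions/site.

0.803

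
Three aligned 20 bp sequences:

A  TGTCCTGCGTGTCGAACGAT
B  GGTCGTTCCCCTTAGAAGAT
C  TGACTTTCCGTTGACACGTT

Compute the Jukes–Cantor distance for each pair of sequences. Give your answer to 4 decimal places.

d(A,B) = 0.8240, d(A,C) = 0.8240, d(B,C) = 0.6872

A–B: 10/20 sites differ → p = 0.5, d = −0.75 ln(1 − 0.666667) = 0.823960 ≈ 0.8240.
A–C: 10/20 sites differ → p = 0.5, d = −0.75 ln(1 − 0.666667) = 0.823960 ≈ 0.8240.
B–C: 9/20 sites differ → p = 0.45, d = −0.75 ln(1 − 0.6) = 0.687218 ≈ 0.6872.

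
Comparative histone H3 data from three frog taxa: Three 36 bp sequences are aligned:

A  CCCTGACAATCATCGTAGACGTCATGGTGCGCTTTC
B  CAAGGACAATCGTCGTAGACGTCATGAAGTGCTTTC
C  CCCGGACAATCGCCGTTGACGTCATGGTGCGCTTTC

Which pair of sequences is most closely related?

A and C

A–B: 7/36 differ, p = 0.194, d = 0.225.
A–C: 4/36 differ, p = 0.111, d = 0.120.
B–C: 7/36 differ, p = 0.194, d = 0.225.
The smallest distance is between A and C.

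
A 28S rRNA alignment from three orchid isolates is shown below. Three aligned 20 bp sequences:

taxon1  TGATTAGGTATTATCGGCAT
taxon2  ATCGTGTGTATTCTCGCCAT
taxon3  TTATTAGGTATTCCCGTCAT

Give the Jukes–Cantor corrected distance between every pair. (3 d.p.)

d(taxon1,taxon2) = 0.572, d(taxon1,taxon3) = 0.233, d(taxon2,taxon3) = 0.471

taxon1–taxon2: 8/20 sites differ → p = 0.4, d = −0.75 ln(1 − 0.533333) = 0.571605 ≈ 0.572.
taxon1–taxon3: 4/20 sites differ → p = 0.2, d = −0.75 ln(1 − 0.266667) = 0.232617 ≈ 0.233.
taxon2–taxon3: 7/20 sites differ → p = 0.35, d = −0.75 ln(1 − 0.466667) = 0.471457 ≈ 0.471.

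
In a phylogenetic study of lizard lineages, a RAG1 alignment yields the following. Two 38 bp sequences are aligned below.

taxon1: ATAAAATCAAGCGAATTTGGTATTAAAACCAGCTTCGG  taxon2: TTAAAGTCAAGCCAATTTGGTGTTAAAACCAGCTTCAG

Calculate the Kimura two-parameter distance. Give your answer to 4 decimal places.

0.1460

Of 38 sites, 3 differences are transitions and 2 are transversions, so P = 3/38 ≈ 0.078947 and Q = 2/38 ≈ 0.052632.
Under the Kimura two-parameter model, d = −½ ln(1 − 2P − Q) − ¼ ln(1 − 2Q).
1 − 2P − Q = 0.789474, giving −½ ln(0.789474) = 0.118194.
1 − 2Q = 0.894736, giving −¼ ln(0.894736) = 0.027807.
d = 0.118194 + 0.027807 = 0.146001.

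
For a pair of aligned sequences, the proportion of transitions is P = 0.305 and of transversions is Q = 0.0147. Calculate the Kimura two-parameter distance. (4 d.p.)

0.4975

Under the Kimura two-parameter model, d = −½ ln(1 − 2P − Q) − ¼ ln(1 − 2Q).
1 − 2P − Q = 0.3753, giving −½ ln(0.3753) = 0.490015.
1 − 2Q = 0.9706, giving −¼ ln(0.9706) = 0.007460.
d = 0.490015 + 0.007460 = 0.497475.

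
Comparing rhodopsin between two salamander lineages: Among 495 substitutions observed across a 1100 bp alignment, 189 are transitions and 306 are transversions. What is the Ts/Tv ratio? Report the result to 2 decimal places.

R = 189/306 = 0.617647… ≈ 0.62 (to 2 d.p.).

0.62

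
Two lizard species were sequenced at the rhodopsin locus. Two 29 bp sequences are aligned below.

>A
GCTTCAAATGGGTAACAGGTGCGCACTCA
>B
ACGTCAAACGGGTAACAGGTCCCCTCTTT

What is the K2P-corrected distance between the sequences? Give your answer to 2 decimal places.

0.34

Of 29 sites, 3 differences are transitions and 5 are transversions, so P = 3/29 ≈ 0.103448 and Q = 5/29 ≈ 0.172414.
Under the Kimura two-parameter model, d = −½ ln(1 − 2P − Q) − ¼ ln(1 − 2Q).
1 − 2P − Q = 0.62069, giving −½ ln(0.62069) = 0.238462.
1 − 2Q = 0.655172, giving −¼ ln(0.655172) = 0.105714.
d = 0.238462 + 0.105714 = 0.344176.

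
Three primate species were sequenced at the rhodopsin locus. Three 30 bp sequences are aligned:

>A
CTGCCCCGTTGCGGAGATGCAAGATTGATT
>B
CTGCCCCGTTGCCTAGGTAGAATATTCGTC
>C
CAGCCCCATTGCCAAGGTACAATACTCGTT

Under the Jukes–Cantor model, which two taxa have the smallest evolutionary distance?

A–B: 9/30 differ, p = 0.300, d = 0.383.
A–C: 10/30 differ, p = 0.333, d = 0.441.
B–C: 6/30 differ, p = 0.200, d = 0.233.
The smallest distance is between B and C.

B and C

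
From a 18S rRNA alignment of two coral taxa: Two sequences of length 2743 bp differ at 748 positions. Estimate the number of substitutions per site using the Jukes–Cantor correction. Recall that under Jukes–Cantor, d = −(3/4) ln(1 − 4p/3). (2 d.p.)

p = 748/2743 ≈ 0.272694.
d = −(3/4) ln(1 − 4p/3) = −0.75 ln(1 − 0.363592) = −0.75 ln(0.636408)
  = −0.75 × (-0.451915) = 0.338936 substitutions/site.

0.34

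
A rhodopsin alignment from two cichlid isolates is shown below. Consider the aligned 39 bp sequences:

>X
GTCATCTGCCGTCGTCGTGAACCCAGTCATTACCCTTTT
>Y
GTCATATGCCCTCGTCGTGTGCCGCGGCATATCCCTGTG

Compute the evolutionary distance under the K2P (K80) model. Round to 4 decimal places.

Of 39 sites, 1 differences are transitions and 10 are transversions, so P = 1/39 ≈ 0.025641 and Q = 10/39 ≈ 0.25641.
Under the Kimura two-parameter model, d = −½ ln(1 − 2P − Q) − ¼ ln(1 − 2Q).
1 − 2P − Q = 0.692308, giving −½ ln(0.692308) = 0.183862.
1 − 2Q = 0.48718, giving −¼ ln(0.48718) = 0.179780.
d = 0.183862 + 0.179780 = 0.363642.

0.3636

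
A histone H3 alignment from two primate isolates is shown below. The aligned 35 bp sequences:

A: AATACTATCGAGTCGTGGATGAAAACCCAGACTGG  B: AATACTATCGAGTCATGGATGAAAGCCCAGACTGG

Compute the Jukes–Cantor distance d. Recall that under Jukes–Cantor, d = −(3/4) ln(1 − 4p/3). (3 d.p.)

0.059

The sequences differ at 2 of 35 sites (15, 25), so p = 2/35 ≈ 0.057143.
d = −(3/4) ln(1 − 4p/3) = −0.75 ln(1 − 0.076191) = −0.75 ln(0.923809)
  = −0.75 × (-0.079250) = 0.059438 substitutions/site.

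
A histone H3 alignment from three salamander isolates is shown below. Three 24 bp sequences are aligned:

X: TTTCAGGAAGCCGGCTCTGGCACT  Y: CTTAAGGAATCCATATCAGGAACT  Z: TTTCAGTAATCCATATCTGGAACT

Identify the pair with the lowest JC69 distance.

Y and Z

X–Y: 8/24 differ, p = 0.333, d = 0.441.
X–Z: 6/24 differ, p = 0.250, d = 0.304.
Y–Z: 4/24 differ, p = 0.167, d = 0.188.
The smallest distance is between Y and Z.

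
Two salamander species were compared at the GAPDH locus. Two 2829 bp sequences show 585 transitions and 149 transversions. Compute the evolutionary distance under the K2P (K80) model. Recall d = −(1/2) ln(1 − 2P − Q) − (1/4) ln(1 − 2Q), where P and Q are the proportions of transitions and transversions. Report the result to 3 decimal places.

P = 585/2829 ≈ 0.206787 and Q = 149/2829 ≈ 0.052669.
Under the Kimura two-parameter model, d = −½ ln(1 − 2P − Q) − ¼ ln(1 − 2Q).
1 − 2P − Q = 0.533757, giving −½ ln(0.533757) = 0.313907.
1 − 2Q = 0.894662, giving −¼ ln(0.894662) = 0.027827.
d = 0.313907 + 0.027827 = 0.341734.

0.342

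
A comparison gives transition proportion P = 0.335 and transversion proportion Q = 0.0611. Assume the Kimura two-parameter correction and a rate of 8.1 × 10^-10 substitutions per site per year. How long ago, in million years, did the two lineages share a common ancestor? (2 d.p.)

425.49

Under the Kimura two-parameter model, d = −½ ln(1 − 2P − Q) − ¼ ln(1 − 2Q).
1 − 2P − Q = 0.2689, giving −½ ln(0.2689) = 0.656708.
1 − 2Q = 0.8778, giving −¼ ln(0.8778) = 0.032584.
d = 0.656708 + 0.032584 = 0.689292.
Under a molecular clock d = 2μt, so t = d/(2μ) = 0.689292 / (2 × 8.1 × 10^-10) = 425.49 million years.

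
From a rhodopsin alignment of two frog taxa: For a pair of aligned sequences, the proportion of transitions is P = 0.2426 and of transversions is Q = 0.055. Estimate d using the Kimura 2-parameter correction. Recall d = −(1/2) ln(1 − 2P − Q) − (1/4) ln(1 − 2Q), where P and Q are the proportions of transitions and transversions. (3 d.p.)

0.418

Under the Kimura two-parameter model, d = −½ ln(1 − 2P − Q) − ¼ ln(1 − 2Q).
1 − 2P − Q = 0.4598, giving −½ ln(0.4598) = 0.388482.
1 − 2Q = 0.89, giving −¼ ln(0.89) = 0.029133.
d = 0.388482 + 0.029133 = 0.417615.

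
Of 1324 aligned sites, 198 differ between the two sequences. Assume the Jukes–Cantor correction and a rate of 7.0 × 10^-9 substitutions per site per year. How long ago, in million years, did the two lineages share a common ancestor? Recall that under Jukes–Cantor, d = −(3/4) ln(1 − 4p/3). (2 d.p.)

p = 198/1324 ≈ 0.149547.
d = −(3/4) ln(1 − 4p/3) = −0.75 ln(1 − 0.199396) = −0.75 ln(0.800604)
  = −0.75 × (-0.222389) = 0.166792 substitutions/site.
Under a molecular clock d = 2μt, so t = d/(2μ) = 0.166792 / (2 × 7.0 × 10^-9) = 11.91 million years.

11.91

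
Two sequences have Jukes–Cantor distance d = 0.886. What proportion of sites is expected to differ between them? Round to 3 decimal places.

0.520

p = (3/4)(1 − e^(−4d/3)) = 0.75 × (1 − e^(-1.181333)) = 0.75 × (1 − 0.306869) = 0.519848.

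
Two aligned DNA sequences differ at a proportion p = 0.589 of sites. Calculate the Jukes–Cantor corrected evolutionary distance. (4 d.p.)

1.1540

d = −(3/4) ln(1 − 4p/3) = −0.75 ln(1 − 0.785333) = −0.75 ln(0.214667)
  = −0.75 × (-1.538667) = 1.154000 substitutions/site.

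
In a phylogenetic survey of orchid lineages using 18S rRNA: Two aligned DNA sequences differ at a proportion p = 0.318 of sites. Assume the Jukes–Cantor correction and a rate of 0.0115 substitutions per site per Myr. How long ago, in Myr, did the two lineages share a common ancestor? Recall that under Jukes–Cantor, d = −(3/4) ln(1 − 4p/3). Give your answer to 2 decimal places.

17.99

d = −(3/4) ln(1 − 4p/3) = −0.75 ln(1 − 0.424) = −0.75 ln(0.576)
  = −0.75 × (-0.551648) = 0.413736 substitutions/site.
Under a molecular clock d = 2μt, so t = d/(2μ) = 0.413736 / (2 × 0.0115) = 17.99 Myr.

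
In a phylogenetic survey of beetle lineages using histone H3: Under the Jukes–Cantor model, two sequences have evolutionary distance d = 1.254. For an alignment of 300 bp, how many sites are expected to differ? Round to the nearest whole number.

Invert JC69: p = (3/4)(1 − e^(−4d/3)) = 0.75 × (1 − e^(-1.672)) = 0.75 × (1 − 0.187871) = 0.609097.
Expected differing sites = pL ≈ 0.609097 × 300 = 182.7291 ≈ 183.

183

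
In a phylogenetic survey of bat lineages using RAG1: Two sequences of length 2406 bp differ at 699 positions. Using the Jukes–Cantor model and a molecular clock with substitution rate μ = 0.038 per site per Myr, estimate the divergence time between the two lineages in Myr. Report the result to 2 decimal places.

p = 699/2406 ≈ 0.290524.
d = −(3/4) ln(1 − 4p/3) = −0.75 ln(1 − 0.387365) = −0.75 ln(0.612635)
  = −0.75 × (-0.489986) = 0.367490 substitutions/site.
Under a molecular clock d = 2μt, so t = d/(2μ) = 0.367490 / (2 × 0.038) = 4.84 Myr.

4.84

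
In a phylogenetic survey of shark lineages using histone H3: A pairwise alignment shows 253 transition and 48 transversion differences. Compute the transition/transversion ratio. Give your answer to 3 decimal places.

5.271

R = 253/48 = 5.270833… ≈ 5.271 (to 3 d.p.).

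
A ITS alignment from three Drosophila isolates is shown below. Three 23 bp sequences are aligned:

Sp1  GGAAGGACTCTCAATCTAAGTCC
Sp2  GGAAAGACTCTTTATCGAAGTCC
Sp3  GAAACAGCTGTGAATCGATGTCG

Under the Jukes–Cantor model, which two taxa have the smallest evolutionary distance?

Sp1 and Sp2

Sp1–Sp2: 4/23 differ, p = 0.174, d = 0.198.
Sp1–Sp3: 9/23 differ, p = 0.391, d = 0.553.
Sp2–Sp3: 9/23 differ, p = 0.391, d = 0.553.
The smallest distance is between Sp1 and Sp2.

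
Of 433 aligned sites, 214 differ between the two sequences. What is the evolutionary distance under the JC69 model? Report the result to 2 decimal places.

p = 214/433 ≈ 0.494226.
d = −(3/4) ln(1 − 4p/3) = −0.75 ln(1 − 0.658968) = −0.75 ln(0.341032)
  = −0.75 × (-1.075779) = 0.806834 substitutions/site.

0.81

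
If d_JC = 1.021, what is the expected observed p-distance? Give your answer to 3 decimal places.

0.558

p = (3/4)(1 − e^(−4d/3)) = 0.75 × (1 − e^(-1.361333)) = 0.75 × (1 − 0.256319) = 0.557761.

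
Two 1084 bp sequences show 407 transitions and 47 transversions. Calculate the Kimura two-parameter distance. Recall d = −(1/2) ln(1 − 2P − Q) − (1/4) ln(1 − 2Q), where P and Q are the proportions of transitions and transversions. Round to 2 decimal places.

0.81

P = 407/1084 ≈ 0.375461 and Q = 47/1084 ≈ 0.043358.
Under the Kimura two-parameter model, d = −½ ln(1 − 2P − Q) − ¼ ln(1 − 2Q).
1 − 2P − Q = 0.20572, giving −½ ln(0.20572) = 0.790620.
1 − 2Q = 0.913284, giving −¼ ln(0.913284) = 0.022677.
d = 0.790620 + 0.022677 = 0.813297.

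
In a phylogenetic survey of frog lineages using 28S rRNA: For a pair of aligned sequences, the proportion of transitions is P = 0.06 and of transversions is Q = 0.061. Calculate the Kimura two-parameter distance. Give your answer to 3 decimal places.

0.132

Under the Kimura two-parameter model, d = −½ ln(1 − 2P − Q) − ¼ ln(1 − 2Q).
1 − 2P − Q = 0.819, giving −½ ln(0.819) = 0.099836.
1 − 2Q = 0.878, giving −¼ ln(0.878) = 0.032527.
d = 0.099836 + 0.032527 = 0.132363.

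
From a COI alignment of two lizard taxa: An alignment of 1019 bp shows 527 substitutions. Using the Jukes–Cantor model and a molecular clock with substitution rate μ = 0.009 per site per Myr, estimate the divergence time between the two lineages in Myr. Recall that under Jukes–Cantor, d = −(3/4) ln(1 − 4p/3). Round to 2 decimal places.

p = 527/1019 ≈ 0.517174.
d = −(3/4) ln(1 − 4p/3) = −0.75 ln(1 − 0.689565) = −0.75 ln(0.310435)
  = −0.75 × (-1.169781) = 0.877336 substitutions/site.
Under a molecular clock d = 2μt, so t = d/(2μ) = 0.877336 / (2 × 0.009) = 48.74 Myr.

48.74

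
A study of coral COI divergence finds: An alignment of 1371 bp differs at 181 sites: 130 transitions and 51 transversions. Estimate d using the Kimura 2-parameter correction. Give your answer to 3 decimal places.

0.148

P = 130/1371 ≈ 0.094821 and Q = 51/1371 ≈ 0.037199.
Under the Kimura two-parameter model, d = −½ ln(1 − 2P − Q) − ¼ ln(1 − 2Q).
1 − 2P − Q = 0.773159, giving −½ ln(0.773159) = 0.128635.
1 − 2Q = 0.925602, giving −¼ ln(0.925602) = 0.019328.
d = 0.128635 + 0.019328 = 0.147963.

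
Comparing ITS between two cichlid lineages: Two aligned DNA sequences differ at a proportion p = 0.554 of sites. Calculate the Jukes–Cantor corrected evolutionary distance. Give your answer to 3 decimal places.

d = −(3/4) ln(1 − 4p/3) = −0.75 ln(1 − 0.738667) = −0.75 ln(0.261333)
  = −0.75 × (-1.341960) = 1.006470 substitutions/site.

1.006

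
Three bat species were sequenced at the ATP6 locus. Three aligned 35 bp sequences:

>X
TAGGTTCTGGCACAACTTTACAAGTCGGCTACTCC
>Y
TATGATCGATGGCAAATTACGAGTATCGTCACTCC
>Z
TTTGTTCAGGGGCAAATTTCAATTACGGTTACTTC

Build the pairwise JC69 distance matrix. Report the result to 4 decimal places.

X–Y: 18/35 sites differ → p ≈ 0.514286, d = −0.75 ln(1 − 0.685715) = 0.868091 ≈ 0.8681.
X–Z: 13/35 sites differ → p ≈ 0.371429, d = −0.75 ln(1 − 0.495239) = 0.512753 ≈ 0.5128.
Y–Z: 12/35 sites differ → p ≈ 0.342857, d = −0.75 ln(1 − 0.457143) = 0.458182 ≈ 0.4582.

d(X,Y) = 0.8681, d(X,Z) = 0.5128, d(Y,Z) = 0.4582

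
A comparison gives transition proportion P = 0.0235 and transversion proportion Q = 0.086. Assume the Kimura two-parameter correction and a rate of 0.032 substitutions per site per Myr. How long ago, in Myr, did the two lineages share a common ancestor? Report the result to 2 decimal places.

1.85

Under the Kimura two-parameter model, d = −½ ln(1 − 2P − Q) − ¼ ln(1 − 2Q).
1 − 2P − Q = 0.867, giving −½ ln(0.867) = 0.071358.
1 − 2Q = 0.828, giving −¼ ln(0.828) = 0.047186.
d = 0.071358 + 0.047186 = 0.118544.
Under a molecular clock d = 2μt, so t = d/(2μ) = 0.118544 / (2 × 0.032) = 1.85 Myr.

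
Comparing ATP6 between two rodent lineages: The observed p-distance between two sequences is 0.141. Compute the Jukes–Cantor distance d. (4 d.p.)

d = −(3/4) ln(1 − 4p/3) = −0.75 ln(1 − 0.188) = −0.75 ln(0.812)
  = −0.75 × (-0.208255) = 0.156191 substitutions/site.

0.1562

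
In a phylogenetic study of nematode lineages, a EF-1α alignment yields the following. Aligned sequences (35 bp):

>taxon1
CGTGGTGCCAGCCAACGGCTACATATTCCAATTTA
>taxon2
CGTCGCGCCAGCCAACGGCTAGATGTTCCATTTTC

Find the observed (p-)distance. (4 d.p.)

The sequences differ at 6 of 35 positions (sites 4, 6, 22, 25, 31, 35).
p = 6/35 = 0.171428… ≈ 0.1714 (to 4 d.p.).

0.1714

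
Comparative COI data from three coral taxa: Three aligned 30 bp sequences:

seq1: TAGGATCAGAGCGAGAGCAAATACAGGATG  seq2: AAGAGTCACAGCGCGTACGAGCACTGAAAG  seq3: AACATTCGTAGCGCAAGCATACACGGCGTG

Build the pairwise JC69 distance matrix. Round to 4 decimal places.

d(seq1,seq2) = 0.6467, d(seq1,seq3) = 0.6467, d(seq2,seq3) = 0.7301

seq1–seq2: 13/30 sites differ → p ≈ 0.433333, d = −0.75 ln(1 − 0.577777) = 0.646666 ≈ 0.6467.
seq1–seq3: 13/30 sites differ → p ≈ 0.433333, d = −0.75 ln(1 − 0.577777) = 0.646666 ≈ 0.6467.
seq2–seq3: 14/30 sites differ → p ≈ 0.466667, d = −0.75 ln(1 − 0.622223) = 0.730088 ≈ 0.7301.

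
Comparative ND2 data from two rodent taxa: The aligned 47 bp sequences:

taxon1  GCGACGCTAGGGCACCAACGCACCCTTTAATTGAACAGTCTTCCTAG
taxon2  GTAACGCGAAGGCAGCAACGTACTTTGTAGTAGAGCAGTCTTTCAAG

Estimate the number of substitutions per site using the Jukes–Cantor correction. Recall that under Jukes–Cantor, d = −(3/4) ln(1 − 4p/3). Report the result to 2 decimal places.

0.38

The sequences differ at 14 of 47 sites, so p = 14/47 ≈ 0.297872.
d = −(3/4) ln(1 − 4p/3) = −0.75 ln(1 − 0.397163) = −0.75 ln(0.602837)
  = −0.75 × (-0.506108) = 0.379581 substitutions/site.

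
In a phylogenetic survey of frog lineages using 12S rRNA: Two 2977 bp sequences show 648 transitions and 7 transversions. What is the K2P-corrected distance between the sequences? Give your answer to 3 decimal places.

0.289

P = 648/2977 ≈ 0.217669 and Q = 7/2977 ≈ 0.002351.
Under the Kimura two-parameter model, d = −½ ln(1 − 2P − Q) − ¼ ln(1 − 2Q).
1 − 2P − Q = 0.562311, giving −½ ln(0.562311) = 0.287850.
1 − 2Q = 0.995298, giving −¼ ln(0.995298) = 0.001178.
d = 0.287850 + 0.001178 = 0.289028.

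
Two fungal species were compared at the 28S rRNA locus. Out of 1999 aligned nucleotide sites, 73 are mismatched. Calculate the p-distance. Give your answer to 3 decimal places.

p = 73/1999 = 0.036518… ≈ 0.037 (to 3 d.p.).

0.037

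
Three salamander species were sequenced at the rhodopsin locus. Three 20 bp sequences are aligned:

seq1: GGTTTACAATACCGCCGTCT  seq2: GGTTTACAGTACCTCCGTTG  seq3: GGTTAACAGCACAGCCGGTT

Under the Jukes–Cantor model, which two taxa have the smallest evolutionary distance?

seq1–seq2: 4/20 differ, p = 0.200, d = 0.233.
seq1–seq3: 6/20 differ, p = 0.300, d = 0.383.
seq2–seq3: 6/20 differ, p = 0.300, d = 0.383.
The smallest distance is between seq1 and seq2.

seq1 and seq2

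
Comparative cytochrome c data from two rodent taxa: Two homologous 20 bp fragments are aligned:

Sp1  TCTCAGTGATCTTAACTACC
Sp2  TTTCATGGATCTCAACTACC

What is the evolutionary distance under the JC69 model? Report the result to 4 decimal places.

0.2326

The sequences differ at 4 of 20 sites (2, 6, 7, 13), so p = 4/20 = 0.2.
d = −(3/4) ln(1 − 4p/3) = −0.75 ln(1 − 0.266667) = −0.75 ln(0.733333)
  = −0.75 × (-0.310155) = 0.232616 substitutions/site.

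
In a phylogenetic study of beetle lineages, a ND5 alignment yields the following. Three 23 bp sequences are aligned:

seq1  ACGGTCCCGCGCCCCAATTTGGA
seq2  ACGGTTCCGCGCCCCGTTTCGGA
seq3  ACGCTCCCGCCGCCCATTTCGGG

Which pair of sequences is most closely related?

seq1 and seq2

seq1–seq2: 4/23 differ, p = 0.174, d = 0.198.
seq1–seq3: 6/23 differ, p = 0.261, d = 0.321.
seq2–seq3: 6/23 differ, p = 0.261, d = 0.321.
The smallest distance is between seq1 and seq2.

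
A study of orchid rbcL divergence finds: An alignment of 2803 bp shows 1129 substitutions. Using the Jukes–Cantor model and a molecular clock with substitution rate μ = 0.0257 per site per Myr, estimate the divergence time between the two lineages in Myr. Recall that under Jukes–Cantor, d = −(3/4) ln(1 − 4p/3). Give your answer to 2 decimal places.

11.24

p = 1129/2803 ≈ 0.402783.
d = −(3/4) ln(1 − 4p/3) = −0.75 ln(1 − 0.537044) = −0.75 ln(0.462956)
  = −0.75 × (-0.770123) = 0.577592 substitutions/site.
Under a molecular clock d = 2μt, so t = d/(2μ) = 0.577592 / (2 × 0.0257) = 11.24 Myr.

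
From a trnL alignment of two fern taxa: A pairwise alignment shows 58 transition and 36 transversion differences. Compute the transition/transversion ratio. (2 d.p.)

R = 58/36 = 1.611111… ≈ 1.61 (to 2 d.p.).

1.61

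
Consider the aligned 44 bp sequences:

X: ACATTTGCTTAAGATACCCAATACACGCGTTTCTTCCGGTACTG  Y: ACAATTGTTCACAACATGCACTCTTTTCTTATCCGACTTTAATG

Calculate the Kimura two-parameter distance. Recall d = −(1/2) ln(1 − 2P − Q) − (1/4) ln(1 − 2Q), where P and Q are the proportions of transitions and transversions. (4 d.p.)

Of 44 sites, 8 differences are transitions and 14 are transversions, so P = 8/44 ≈ 0.181818 and Q = 14/44 ≈ 0.318182.
Under the Kimura two-parameter model, d = −½ ln(1 − 2P − Q) − ¼ ln(1 − 2Q).
1 − 2P − Q = 0.318182, giving −½ ln(0.318182) = 0.572566.
1 − 2Q = 0.363636, giving −¼ ln(0.363636) = 0.252900.
d = 0.572566 + 0.252900 = 0.825466.

0.8255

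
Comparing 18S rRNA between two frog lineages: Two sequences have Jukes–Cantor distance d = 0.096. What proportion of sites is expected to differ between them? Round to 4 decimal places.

p = (3/4)(1 − e^(−4d/3)) = 0.75 × (1 − e^(-0.128)) = 0.75 × (1 − 0.879853) = 0.090110.

0.0901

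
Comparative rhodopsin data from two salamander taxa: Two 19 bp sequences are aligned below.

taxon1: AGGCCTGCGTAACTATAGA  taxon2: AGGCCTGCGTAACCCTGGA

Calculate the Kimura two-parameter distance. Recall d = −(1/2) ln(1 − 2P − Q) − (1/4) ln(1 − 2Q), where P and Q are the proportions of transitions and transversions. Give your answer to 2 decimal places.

0.18

Of 19 sites, 2 differences are transitions and 1 are transversions, so P = 2/19 ≈ 0.105263 and Q = 1/19 ≈ 0.052632.
Under the Kimura two-parameter model, d = −½ ln(1 − 2P − Q) − ¼ ln(1 − 2Q).
1 − 2P − Q = 0.736842, giving −½ ln(0.736842) = 0.152691.
1 − 2Q = 0.894736, giving −¼ ln(0.894736) = 0.027807.
d = 0.152691 + 0.027807 = 0.180498.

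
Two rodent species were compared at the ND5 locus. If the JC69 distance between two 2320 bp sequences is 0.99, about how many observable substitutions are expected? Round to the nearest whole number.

1275

Invert JC69: p = (3/4)(1 − e^(−4d/3)) = 0.75 × (1 − e^(-1.32)) = 0.75 × (1 − 0.267135) = 0.549649.
Expected differing sites = pL ≈ 0.549649 × 2320 = 1275.18568 ≈ 1275.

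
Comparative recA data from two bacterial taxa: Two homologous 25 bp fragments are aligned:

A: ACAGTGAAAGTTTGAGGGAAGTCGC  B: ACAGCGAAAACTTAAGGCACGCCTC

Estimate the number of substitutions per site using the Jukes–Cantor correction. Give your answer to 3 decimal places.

0.417

The sequences differ at 8 of 25 sites (5, 10, 11, 14, 18, 20, 22, 24), so p = 8/25 = 0.32.
d = −(3/4) ln(1 − 4p/3) = −0.75 ln(1 − 0.426667) = −0.75 ln(0.573333)
  = −0.75 × (-0.556289) = 0.417217 substitutions/site.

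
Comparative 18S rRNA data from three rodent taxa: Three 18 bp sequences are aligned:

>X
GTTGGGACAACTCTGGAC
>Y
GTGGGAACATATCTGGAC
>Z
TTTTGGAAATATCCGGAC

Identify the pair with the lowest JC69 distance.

X and Y

X–Y: 4/18 differ, p = 0.222, d = 0.264.
X–Z: 6/18 differ, p = 0.333, d = 0.441.
Y–Z: 6/18 differ, p = 0.333, d = 0.441.
The smallest distance is between X and Y.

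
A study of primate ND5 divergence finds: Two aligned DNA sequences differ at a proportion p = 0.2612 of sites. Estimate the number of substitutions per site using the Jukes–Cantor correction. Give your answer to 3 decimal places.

0.321

d = −(3/4) ln(1 − 4p/3) = −0.75 ln(1 − 0.348267) = −0.75 ln(0.651733)
  = −0.75 × (-0.428120) = 0.321090 substitutions/site.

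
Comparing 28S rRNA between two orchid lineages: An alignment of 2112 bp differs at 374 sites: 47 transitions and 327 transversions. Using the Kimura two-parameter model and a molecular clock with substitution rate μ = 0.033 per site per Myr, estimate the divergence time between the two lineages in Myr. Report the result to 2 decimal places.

3.09

P = 47/2112 ≈ 0.022254 and Q = 327/2112 ≈ 0.15483.
Under the Kimura two-parameter model, d = −½ ln(1 − 2P − Q) − ¼ ln(1 − 2Q).
1 − 2P − Q = 0.800662, giving −½ ln(0.800662) = 0.111158.
1 − 2Q = 0.69034, giving −¼ ln(0.69034) = 0.092643.
d = 0.111158 + 0.092643 = 0.203801.
Under a molecular clock d = 2μt, so t = d/(2μ) = 0.203801 / (2 × 0.033) = 3.09 Myr.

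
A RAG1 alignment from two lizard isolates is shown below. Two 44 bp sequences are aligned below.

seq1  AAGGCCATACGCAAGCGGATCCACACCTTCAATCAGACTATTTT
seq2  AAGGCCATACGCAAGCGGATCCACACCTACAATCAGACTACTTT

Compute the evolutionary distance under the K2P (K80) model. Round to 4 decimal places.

Of 44 sites, 1 differences are transitions and 1 are transversions, so P = 1/44 ≈ 0.022727 and Q = 1/44 ≈ 0.022727.
Under the Kimura two-parameter model, d = −½ ln(1 − 2P − Q) − ¼ ln(1 − 2Q).
1 − 2P − Q = 0.931819, giving −½ ln(0.931819) = 0.035308.
1 − 2Q = 0.954546, giving −¼ ln(0.954546) = 0.011630.
d = 0.035308 + 0.011630 = 0.046938.

0.0469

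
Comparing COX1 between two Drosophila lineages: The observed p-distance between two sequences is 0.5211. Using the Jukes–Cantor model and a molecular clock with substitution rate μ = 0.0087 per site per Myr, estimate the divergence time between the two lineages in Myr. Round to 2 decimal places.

51.15

d = −(3/4) ln(1 − 4p/3) = −0.75 ln(1 − 0.6948) = −0.75 ln(0.3052)
  = −0.75 × (-1.186788) = 0.890091 substitutions/site.
Under a molecular clock d = 2μt, so t = d/(2μ) = 0.890091 / (2 × 0.0087) = 51.15 Myr.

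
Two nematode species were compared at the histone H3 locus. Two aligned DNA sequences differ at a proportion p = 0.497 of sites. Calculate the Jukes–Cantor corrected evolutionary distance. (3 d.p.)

d = −(3/4) ln(1 − 4p/3) = −0.75 ln(1 − 0.662667) = −0.75 ln(0.337333)
  = −0.75 × (-1.086685) = 0.815014 substitutions/site.

0.815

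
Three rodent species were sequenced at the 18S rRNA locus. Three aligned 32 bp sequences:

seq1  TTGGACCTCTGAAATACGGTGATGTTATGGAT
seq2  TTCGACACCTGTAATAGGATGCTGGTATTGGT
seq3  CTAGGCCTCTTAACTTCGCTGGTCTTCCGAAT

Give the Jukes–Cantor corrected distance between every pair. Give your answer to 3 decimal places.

d(seq1,seq2) = 0.404, d(seq1,seq3) = 0.520, d(seq2,seq3) = 1.176

seq1–seq2: 10/32 sites differ → p = 0.3125, d = −0.75 ln(1 − 0.416667) = 0.404248 ≈ 0.404.
seq1–seq3: 12/32 sites differ → p = 0.375, d = −0.75 ln(1 − 0.5) = 0.519860 ≈ 0.520.
seq2–seq3: 19/32 sites differ → p = 0.59375, d = −0.75 ln(1 − 0.791667) = 1.176463 ≈ 1.176.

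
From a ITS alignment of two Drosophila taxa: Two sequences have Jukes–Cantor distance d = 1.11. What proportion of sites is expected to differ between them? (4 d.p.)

p = (3/4)(1 − e^(−4d/3)) = 0.75 × (1 − e^(-1.48)) = 0.75 × (1 − 0.227638) = 0.579272.

0.5793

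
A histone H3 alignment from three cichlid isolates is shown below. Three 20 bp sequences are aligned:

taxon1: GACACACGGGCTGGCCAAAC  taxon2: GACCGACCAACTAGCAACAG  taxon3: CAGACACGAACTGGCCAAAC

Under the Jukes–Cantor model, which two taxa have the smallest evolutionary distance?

taxon1–taxon2: 9/20 differ, p = 0.450, d = 0.687.
taxon1–taxon3: 4/20 differ, p = 0.200, d = 0.233.
taxon2–taxon3: 9/20 differ, p = 0.450, d = 0.687.
The smallest distance is between taxon1 and taxon3.

taxon1 and taxon3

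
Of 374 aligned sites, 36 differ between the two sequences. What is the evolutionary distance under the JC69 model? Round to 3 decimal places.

0.103

p = 36/374 ≈ 0.096257.
d = −(3/4) ln(1 − 4p/3) = −0.75 ln(1 − 0.128343) = −0.75 ln(0.871657)
  = −0.75 × (-0.137359) = 0.103019 substitutions/site.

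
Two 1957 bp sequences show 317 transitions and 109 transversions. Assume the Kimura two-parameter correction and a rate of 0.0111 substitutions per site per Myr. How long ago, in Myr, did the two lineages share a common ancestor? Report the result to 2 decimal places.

P = 317/1957 ≈ 0.161983 and Q = 109/1957 ≈ 0.055697.
Under the Kimura two-parameter model, d = −½ ln(1 − 2P − Q) − ¼ ln(1 − 2Q).
1 − 2P − Q = 0.620337, giving −½ ln(0.620337) = 0.238746.
1 − 2Q = 0.888606, giving −¼ ln(0.888606) = 0.029525.
d = 0.238746 + 0.029525 = 0.268271.
Under a molecular clock d = 2μt, so t = d/(2μ) = 0.268271 / (2 × 0.0111) = 12.08 Myr.

12.08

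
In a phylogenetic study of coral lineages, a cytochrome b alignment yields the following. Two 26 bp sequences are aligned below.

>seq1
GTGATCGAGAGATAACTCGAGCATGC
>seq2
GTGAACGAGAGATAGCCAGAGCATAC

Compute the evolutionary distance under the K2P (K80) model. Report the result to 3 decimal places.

Of 26 sites, 3 differences are transitions and 2 are transversions, so P = 3/26 ≈ 0.115385 and Q = 2/26 ≈ 0.076923.
Under the Kimura two-parameter model, d = −½ ln(1 − 2P − Q) − ¼ ln(1 − 2Q).
1 − 2P − Q = 0.692307, giving −½ ln(0.692307) = 0.183863.
1 − 2Q = 0.846154, giving −¼ ln(0.846154) = 0.041763.
d = 0.183863 + 0.041763 = 0.225626.

0.226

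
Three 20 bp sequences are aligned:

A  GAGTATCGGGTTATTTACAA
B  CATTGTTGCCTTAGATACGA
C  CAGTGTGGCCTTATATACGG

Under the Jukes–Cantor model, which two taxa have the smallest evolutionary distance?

A–B: 9/20 differ, p = 0.450, d = 0.687.
A–C: 8/20 differ, p = 0.400, d = 0.572.
B–C: 4/20 differ, p = 0.200, d = 0.233.
The smallest distance is between B and C.

B and C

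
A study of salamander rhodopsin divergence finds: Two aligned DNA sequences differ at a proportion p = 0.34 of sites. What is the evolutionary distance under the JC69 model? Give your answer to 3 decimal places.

0.453

d = −(3/4) ln(1 − 4p/3) = −0.75 ln(1 − 0.453333) = −0.75 ln(0.546667)
  = −0.75 × (-0.603915) = 0.452936 substitutions/site.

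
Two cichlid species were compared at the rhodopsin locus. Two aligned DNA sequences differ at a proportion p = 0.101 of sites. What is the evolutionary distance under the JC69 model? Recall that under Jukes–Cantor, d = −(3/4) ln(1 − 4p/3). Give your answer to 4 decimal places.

0.1085

d = −(3/4) ln(1 − 4p/3) = −0.75 ln(1 − 0.134667) = −0.75 ln(0.865333)
  = −0.75 × (-0.144641) = 0.108481 substitutions/site.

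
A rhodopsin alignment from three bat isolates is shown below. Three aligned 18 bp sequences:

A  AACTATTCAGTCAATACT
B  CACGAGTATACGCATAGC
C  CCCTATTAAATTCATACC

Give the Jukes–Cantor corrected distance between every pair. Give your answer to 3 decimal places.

d(A,B) = 1.265, d(A,C) = 0.548, d(B,C) = 0.548

A–B: 11/18 sites differ → p ≈ 0.611111, d = −0.75 ln(1 − 0.814815) = 1.264800 ≈ 1.265.
A–C: 7/18 sites differ → p ≈ 0.388889, d = −0.75 ln(1 − 0.518519) = 0.548166 ≈ 0.548.
B–C: 7/18 sites differ → p ≈ 0.388889, d = −0.75 ln(1 − 0.518519) = 0.548166 ≈ 0.548.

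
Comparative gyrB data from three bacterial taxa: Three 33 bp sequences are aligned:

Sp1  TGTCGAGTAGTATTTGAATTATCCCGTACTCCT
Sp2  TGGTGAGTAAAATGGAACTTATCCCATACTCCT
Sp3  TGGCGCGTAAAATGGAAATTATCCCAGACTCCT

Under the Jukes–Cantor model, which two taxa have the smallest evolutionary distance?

Sp2 and Sp3

Sp1–Sp2: 9/33 differ, p = 0.273, d = 0.339.
Sp1–Sp3: 9/33 differ, p = 0.273, d = 0.339.
Sp2–Sp3: 4/33 differ, p = 0.121, d = 0.132.
The smallest distance is between Sp2 and Sp3.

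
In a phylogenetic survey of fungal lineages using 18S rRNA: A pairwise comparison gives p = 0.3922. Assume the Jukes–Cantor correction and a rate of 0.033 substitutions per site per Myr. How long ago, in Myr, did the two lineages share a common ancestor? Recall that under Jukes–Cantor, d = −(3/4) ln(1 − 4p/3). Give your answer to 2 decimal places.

d = −(3/4) ln(1 − 4p/3) = −0.75 ln(1 − 0.522933) = −0.75 ln(0.477067)
  = −0.75 × (-0.740098) = 0.555074 substitutions/site.
Under a molecular clock d = 2μt, so t = d/(2μ) = 0.555074 / (2 × 0.033) = 8.41 Myr.

8.41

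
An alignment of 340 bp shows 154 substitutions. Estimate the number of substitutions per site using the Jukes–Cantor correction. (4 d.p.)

0.6946

p = 154/340 ≈ 0.452941.
d = −(3/4) ln(1 − 4p/3) = −0.75 ln(1 − 0.603921) = −0.75 ln(0.396079)
  = −0.75 × (-0.926142) = 0.694607 substitutions/site.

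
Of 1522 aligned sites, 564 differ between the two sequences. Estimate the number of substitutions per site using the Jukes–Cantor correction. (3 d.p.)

0.511

p = 564/1522 ≈ 0.370565.
d = −(3/4) ln(1 − 4p/3) = −0.75 ln(1 − 0.494087) = −0.75 ln(0.505913)
  = −0.75 × (-0.681391) = 0.511043 substitutions/site.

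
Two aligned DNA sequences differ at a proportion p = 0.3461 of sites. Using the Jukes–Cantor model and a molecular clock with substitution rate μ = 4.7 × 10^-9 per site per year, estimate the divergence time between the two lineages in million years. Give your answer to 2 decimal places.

49.38

d = −(3/4) ln(1 − 4p/3) = −0.75 ln(1 − 0.461467) = −0.75 ln(0.538533)
  = −0.75 × (-0.618907) = 0.464180 substitutions/site.
Under a molecular clock d = 2μt, so t = d/(2μ) = 0.464180 / (2 × 4.7 × 10^-9) = 49.38 million years.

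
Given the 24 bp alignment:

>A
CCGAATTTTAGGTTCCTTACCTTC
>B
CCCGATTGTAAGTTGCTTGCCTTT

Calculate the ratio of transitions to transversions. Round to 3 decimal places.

Transitions are A↔G and C↔T; transversions are all other mismatches.
Transitions: 4. Transversions: 3.
R = 4/3 = 1.333333… ≈ 1.333 (to 3 d.p.).

1.333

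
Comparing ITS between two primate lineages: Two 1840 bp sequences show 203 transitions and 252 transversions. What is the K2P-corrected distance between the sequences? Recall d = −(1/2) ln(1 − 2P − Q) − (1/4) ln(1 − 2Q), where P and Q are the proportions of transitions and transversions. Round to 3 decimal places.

0.301

P = 203/1840 ≈ 0.110326 and Q = 252/1840 ≈ 0.136957.
Under the Kimura two-parameter model, d = −½ ln(1 − 2P − Q) − ¼ ln(1 − 2Q).
1 − 2P − Q = 0.642391, giving −½ ln(0.642391) = 0.221279.
1 − 2Q = 0.726086, giving −¼ ln(0.726086) = 0.080022.
d = 0.221279 + 0.080022 = 0.301301.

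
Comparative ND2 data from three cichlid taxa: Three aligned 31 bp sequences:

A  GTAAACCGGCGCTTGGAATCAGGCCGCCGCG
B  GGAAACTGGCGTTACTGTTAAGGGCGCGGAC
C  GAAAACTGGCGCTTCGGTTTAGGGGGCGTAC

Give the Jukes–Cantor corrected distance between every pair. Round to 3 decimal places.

d(A,B) = 0.614, d(A,C) = 0.544, d(B,C) = 0.269

A–B: 13/31 sites differ → p ≈ 0.419355, d = −0.75 ln(1 − 0.55914) = 0.614271 ≈ 0.614.
A–C: 12/31 sites differ → p ≈ 0.387097, d = −0.75 ln(1 − 0.516129) = 0.544453 ≈ 0.544.
B–C: 7/31 sites differ → p ≈ 0.225806, d = −0.75 ln(1 − 0.301075) = 0.268659 ≈ 0.269.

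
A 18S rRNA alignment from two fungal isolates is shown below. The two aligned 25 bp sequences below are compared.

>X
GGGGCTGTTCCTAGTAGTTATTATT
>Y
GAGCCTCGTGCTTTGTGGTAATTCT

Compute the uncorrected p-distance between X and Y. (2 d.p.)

0.52

The sequences differ at 13 of 25 positions.
p = 13/25 = 0.52.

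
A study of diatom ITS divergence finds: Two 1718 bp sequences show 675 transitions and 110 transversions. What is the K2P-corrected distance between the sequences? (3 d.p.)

0.982

P = 675/1718 ≈ 0.392899 and Q = 110/1718 ≈ 0.064028.
Under the Kimura two-parameter model, d = −½ ln(1 − 2P − Q) − ¼ ln(1 − 2Q).
1 − 2P − Q = 0.150174, giving −½ ln(0.150174) = 0.947980.
1 − 2Q = 0.871944, giving −¼ ln(0.871944) = 0.034258.
d = 0.947980 + 0.034258 = 0.982238.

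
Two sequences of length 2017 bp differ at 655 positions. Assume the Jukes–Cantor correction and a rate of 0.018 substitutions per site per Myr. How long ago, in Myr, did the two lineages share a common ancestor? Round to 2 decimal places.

11.82

p = 655/2017 ≈ 0.32474.
d = −(3/4) ln(1 − 4p/3) = −0.75 ln(1 − 0.432987) = −0.75 ln(0.567013)
  = −0.75 × (-0.567373) = 0.425530 substitutions/site.
Under a molecular clock d = 2μt, so t = d/(2μ) = 0.425530 / (2 × 0.018) = 11.82 Myr.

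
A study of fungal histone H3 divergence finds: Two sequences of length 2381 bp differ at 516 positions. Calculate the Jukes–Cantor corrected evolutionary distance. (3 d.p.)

p = 516/2381 ≈ 0.216716.
d = −(3/4) ln(1 − 4p/3) = −0.75 ln(1 − 0.288955) = −0.75 ln(0.711045)
  = −0.75 × (-0.341020) = 0.255765 substitutions/site.

0.256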